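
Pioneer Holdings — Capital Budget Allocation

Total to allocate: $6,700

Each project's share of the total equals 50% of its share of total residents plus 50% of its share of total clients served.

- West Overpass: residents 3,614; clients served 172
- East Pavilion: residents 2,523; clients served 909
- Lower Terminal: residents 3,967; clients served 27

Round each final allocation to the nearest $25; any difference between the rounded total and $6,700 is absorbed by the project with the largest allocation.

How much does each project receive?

West Overpass: $1,725 | East Pavilion: $3,575 | Lower Terminal: $1,400

Totals — residents 10,104, clients served 1,108.
Blended shares (50% residents + 50% clients served): West Overpass 0.2565; East Pavilion 0.5351; Lower Terminal 0.2085.
Pro-rata amounts: West Overpass 1,718.26; East Pavilion 3,584.84; Lower Terminal 1,396.90.
Rounded to nearest $25: West Overpass $1,725; East Pavilion $3,575; Lower Terminal $1,400. Sum = $6,700.
Rounded total matches; no reconciliation needed.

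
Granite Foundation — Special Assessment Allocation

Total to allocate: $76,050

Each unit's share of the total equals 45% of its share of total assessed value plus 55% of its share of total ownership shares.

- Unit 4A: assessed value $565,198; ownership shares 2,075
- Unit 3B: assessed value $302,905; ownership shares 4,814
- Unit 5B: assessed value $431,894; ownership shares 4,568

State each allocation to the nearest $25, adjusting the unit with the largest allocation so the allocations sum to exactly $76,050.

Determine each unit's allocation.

Unit 4A: $22,450 · Unit 3B: $25,550 · Unit 5B: $28,050

Totals — assessed value 1,299,997, ownership shares 11,457.
Blended shares (45% assessed value + 55% ownership shares): Unit 4A 0.2953; Unit 3B 0.3360; Unit 5B 0.3688.
Unrounded shares: Unit 4A 22,454.33; Unit 3B 25,549.06; Unit 5B 28,046.60.
Rounded to nearest $25: Unit 4A $22,450; Unit 3B $25,550; Unit 5B $28,050. Sum = $76,050.
Rounded total matches; no reconciliation needed.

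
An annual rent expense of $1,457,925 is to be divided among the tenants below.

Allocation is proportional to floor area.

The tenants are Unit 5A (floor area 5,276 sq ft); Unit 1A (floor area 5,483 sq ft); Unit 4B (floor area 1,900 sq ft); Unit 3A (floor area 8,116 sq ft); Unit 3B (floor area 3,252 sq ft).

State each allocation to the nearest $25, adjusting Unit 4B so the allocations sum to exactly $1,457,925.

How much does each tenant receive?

Unit 5A: $320,150 · Unit 1A: $332,700 · Unit 4B: $115,275 · Unit 3A: $492,475 · Unit 3B: $197,325

Sum of floor area: 24,027.
Proportional shares: Unit 5A 5,276/24,027 × $1,457,925 = 320,140.35; Unit 1A 5,483/24,027 × $1,457,925 = 332,700.83; Unit 4B 1,900/24,027 × $1,457,925 = 115,289.36; Unit 3A 8,116/24,027 × $1,457,925 = 492,467.61; Unit 3B 3,252/24,027 × $1,457,925 = 197,326.84.
Rounded to nearest $25: Unit 5A $320,150; Unit 1A $332,700; Unit 4B $115,300; Unit 3A $492,475; Unit 3B $197,325. Sum = $1,457,950.
Difference $1,457,925 − $1,457,950 = −$25 applied to Unit 4B: Unit 4B becomes $115,275.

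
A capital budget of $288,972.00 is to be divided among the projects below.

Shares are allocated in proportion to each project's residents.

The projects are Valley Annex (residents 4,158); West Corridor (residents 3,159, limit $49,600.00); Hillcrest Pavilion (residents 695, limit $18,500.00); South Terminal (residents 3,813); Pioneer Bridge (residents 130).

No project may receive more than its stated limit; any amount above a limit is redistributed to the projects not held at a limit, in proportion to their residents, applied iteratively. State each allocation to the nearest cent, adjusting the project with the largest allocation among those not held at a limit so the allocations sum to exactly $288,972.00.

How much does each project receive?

Combined residents = 11,955.
Pro-rata shares before constraints: Valley Annex 100,505.6944; West Corridor 76,358.2223; Hillcrest Pavilion 16,799.2923; South Terminal 92,166.4773; Pioneer Bridge 3,142.3137.
Capped: West Corridor ($49,600.00); residual $239,372.00 reallocated over remaining residents 8,796.
Capped: Hillcrest Pavilion ($18,500.00); residual $220,872.00 reallocated over remaining residents 8,101.
Redistributed shares: Valley Annex 113,366.9641 → $113,366.96; South Terminal 103,960.6142 → $103,960.61; Pioneer Bridge 3,544.4217 → $3,544.42.
Rounding difference +$0.01 applied to Valley Annex → $113,366.97.

Valley Annex: $113,366.97 · West Corridor: $49,600.00 · Hillcrest Pavilion: $18,500.00 · South Terminal: $103,960.61 · Pioneer Bridge: $3,544.42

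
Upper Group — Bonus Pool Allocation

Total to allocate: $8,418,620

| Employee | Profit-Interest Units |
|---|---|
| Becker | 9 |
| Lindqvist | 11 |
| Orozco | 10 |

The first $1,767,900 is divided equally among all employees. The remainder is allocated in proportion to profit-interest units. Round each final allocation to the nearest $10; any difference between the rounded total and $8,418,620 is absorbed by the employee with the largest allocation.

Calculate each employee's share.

$1,767,900 shared equally gives $589,300 per employee.
Remainder $6,650,720 by profit-interest units (total 30): Becker 1,995,216.00 → $1,995,220; Lindqvist 2,438,597.33 → $2,438,600; Orozco 2,216,906.67 → $2,216,910.
Rounding difference −$10 on remainder applied to Lindqvist.
Totals: Becker $589,300 + $1,995,220 = $2,584,520; Lindqvist $589,300 + $2,438,590 = $3,027,890; Orozco $589,300 + $2,216,910 = $2,806,210.

Becker: $2,584,520 · Lindqvist: $3,027,890 · Orozco: $2,806,210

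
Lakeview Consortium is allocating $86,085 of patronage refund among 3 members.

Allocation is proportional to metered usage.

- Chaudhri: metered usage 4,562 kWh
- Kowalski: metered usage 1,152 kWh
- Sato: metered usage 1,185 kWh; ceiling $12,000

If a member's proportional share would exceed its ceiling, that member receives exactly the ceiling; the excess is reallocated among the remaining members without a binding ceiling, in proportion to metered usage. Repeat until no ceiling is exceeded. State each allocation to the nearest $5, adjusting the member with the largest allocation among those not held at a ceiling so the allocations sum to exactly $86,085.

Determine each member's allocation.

Chaudhri: $59,150 | Kowalski: $14,935 | Sato: $12,000

Metered usage total: 6,899.
Unconstrained shares: Chaudhri 56,924.16; Kowalski 14,374.54; Sato 14,786.31.
Capped: Sato ($12,000); balance $74,085 reallocated over remaining metered usage 5,714.
Remaining shares: Chaudhri 59,148.72 → $59,150; Kowalski 14,936.28 → $14,935.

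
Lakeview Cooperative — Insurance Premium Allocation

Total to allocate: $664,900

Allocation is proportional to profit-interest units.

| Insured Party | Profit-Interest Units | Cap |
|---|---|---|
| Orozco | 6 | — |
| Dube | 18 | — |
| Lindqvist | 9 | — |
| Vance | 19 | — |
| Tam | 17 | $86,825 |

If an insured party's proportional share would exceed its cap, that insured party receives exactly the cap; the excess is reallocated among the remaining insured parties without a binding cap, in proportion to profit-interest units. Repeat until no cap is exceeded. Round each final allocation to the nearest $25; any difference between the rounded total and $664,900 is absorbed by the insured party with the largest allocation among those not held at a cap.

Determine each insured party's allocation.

Combined profit-interest units = 69.
Proportional shares (ignoring caps): Orozco 57,817.39; Dube 173,452.17; Lindqvist 86,726.09; Vance 183,088.41; Tam 163,815.94.
Capped: Tam ($86,825); balance $578,075 reallocated over remaining profit-interest units 52.
Remaining shares: Orozco 66,700.96 → $66,700; Dube 200,102.88 → $200,100; Lindqvist 100,051.44 → $100,050; Vance 211,219.71 → $211,225.

Orozco: $66,700 · Dube: $200,100 · Lindqvist: $100,050 · Vance: $211,225 · Tam: $86,825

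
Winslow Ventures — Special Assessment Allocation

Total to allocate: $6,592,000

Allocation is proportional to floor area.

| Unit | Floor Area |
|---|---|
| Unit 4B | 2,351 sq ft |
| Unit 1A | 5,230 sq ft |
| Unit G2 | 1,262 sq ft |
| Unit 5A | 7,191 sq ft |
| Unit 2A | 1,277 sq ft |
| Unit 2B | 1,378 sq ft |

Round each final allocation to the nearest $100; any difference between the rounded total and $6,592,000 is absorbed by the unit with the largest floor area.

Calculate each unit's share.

Floor area total: 18,689.
Proportional shares: Unit 4B 2,351/18,689 × $6,592,000 = 829,246.72; Unit 1A 5,230/18,689 × $6,592,000 = 1,844,730.06; Unit G2 1,262/18,689 × $6,592,000 = 445,133.72; Unit 5A 7,191/18,689 × $6,592,000 = 2,536,415.65; Unit 2A 1,277/18,689 × $6,592,000 = 450,424.53; Unit 2B 1,378/18,689 × $6,592,000 = 486,049.33.
After rounding ($100): Unit 4B $829,200; Unit 1A $1,844,700; Unit G2 $445,100; Unit 5A $2,536,400; Unit 2A $450,400; Unit 2B $486,000. Sum = $6,591,800.
Difference $6,592,000 − $6,591,800 = +$200 applied to largest floor area (Unit 5A): Unit 5A becomes $2,536,600.

Unit 4B: $829,200 | Unit 1A: $1,844,700 | Unit G2: $445,100 | Unit 5A: $2,536,600 | Unit 2A: $450,400 | Unit 2B: $486,000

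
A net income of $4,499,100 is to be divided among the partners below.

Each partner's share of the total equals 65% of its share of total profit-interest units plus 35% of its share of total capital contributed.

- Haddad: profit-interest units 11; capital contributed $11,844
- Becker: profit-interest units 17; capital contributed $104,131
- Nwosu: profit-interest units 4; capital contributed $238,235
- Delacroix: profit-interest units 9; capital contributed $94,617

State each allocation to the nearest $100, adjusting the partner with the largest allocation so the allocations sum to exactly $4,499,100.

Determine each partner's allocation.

Profit-interest units total 41; capital contributed total 448,827.
Blended shares (65% profit-interest units + 35% capital contributed): Haddad 0.1836; Becker 0.3507; Nwosu 0.2492; Delacroix 0.2165.
Raw shares: Haddad 826,153.17; Becker 1,577,900.24; Nwosu 1,121,143.26; Delacroix 973,903.33.
At nearest $100: Haddad $826,200; Becker $1,577,900; Nwosu $1,121,100; Delacroix $973,900. Sum = $4,499,100.
Sum already equals the total — no adjustment.

Haddad: $826,200 | Becker: $1,577,900 | Nwosu: $1,121,100 | Delacroix: $973,900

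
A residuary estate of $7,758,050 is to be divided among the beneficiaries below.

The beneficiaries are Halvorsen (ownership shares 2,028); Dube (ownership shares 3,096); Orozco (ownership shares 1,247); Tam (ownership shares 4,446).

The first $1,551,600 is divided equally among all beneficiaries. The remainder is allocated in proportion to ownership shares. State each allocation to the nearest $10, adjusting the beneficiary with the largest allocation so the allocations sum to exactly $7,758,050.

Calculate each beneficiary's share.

Equal tier: $1,551,600 ÷ 4 = $387,900 apiece.
Remainder $6,206,450 by ownership shares (total 10,817): Halvorsen 1,163,601.79 → $1,163,600; Dube 1,776,386.17 → $1,776,390; Orozco 715,488.87 → $715,490; Tam 2,550,973.16 → $2,550,970.
Totals: Halvorsen $387,900 + $1,163,600 = $1,551,500; Dube $387,900 + $1,776,390 = $2,164,290; Orozco $387,900 + $715,490 = $1,103,390; Tam $387,900 + $2,550,970 = $2,938,870.

Halvorsen: $1,551,500 | Dube: $2,164,290 | Orozco: $1,103,390 | Tam: $2,938,870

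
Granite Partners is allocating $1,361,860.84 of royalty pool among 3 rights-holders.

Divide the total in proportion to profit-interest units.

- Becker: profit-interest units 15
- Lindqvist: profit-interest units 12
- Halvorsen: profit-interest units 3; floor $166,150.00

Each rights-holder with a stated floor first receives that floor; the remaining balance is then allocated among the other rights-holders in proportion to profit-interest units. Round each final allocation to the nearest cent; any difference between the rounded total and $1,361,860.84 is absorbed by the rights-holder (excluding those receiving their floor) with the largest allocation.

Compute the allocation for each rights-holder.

Becker: $664,283.80; Lindqvist: $531,427.04; Halvorsen: $166,150.00

Guaranteed amounts: Halvorsen $166,150.00. Remaining pool $1,195,710.84.
Remaining pool split over remaining profit-interest units 27: Becker 664,283.8000 → $664,283.80; Lindqvist 531,427.0400 → $531,427.04.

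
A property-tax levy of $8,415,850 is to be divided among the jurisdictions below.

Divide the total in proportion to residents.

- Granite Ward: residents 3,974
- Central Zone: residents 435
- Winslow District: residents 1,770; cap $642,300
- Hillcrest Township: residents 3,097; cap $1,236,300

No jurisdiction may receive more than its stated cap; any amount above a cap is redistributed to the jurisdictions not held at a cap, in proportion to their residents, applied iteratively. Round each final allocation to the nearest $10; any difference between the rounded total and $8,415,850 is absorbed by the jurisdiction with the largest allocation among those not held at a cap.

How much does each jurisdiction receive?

Granite Ward: $5,892,270 · Central Zone: $644,980 · Winslow District: $642,300 · Hillcrest Township: $1,236,300

Sum of residents: 9,276.
Unconstrained shares: Granite Ward 3,605,496.76; Central Zone 394,663.08; Winslow District 1,605,870.47; Hillcrest Township 2,809,819.69.
Capped: Winslow District ($642,300), Hillcrest Township ($1,236,300); balance $6,537,250 reallocated over remaining residents 4,409.
Remaining shares: Granite Ward 5,892,272.96 → $5,892,270; Central Zone 644,977.04 → $644,980.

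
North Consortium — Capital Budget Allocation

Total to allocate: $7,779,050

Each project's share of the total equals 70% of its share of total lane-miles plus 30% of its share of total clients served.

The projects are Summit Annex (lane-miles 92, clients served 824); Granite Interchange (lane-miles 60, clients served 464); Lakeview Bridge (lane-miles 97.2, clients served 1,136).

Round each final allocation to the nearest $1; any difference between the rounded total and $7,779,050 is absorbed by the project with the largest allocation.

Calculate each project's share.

Totals — lane-miles 249.2, clients served 2,424.
Blended shares (70% lane-miles + 30% clients served): Summit Annex 0.3604; Granite Interchange 0.2260; Lakeview Bridge 0.4136.
Proportional shares: Summit Annex 2,803,625.35; Granite Interchange 1,757,793.57; Lakeview Bridge 3,217,631.08.
After rounding ($1): Summit Annex $2,803,625; Granite Interchange $1,757,794; Lakeview Bridge $3,217,631. Sum = $7,779,050.
Rounded total matches; no reconciliation needed.

Summit Annex: $2,803,625 · Granite Interchange: $1,757,794 · Lakeview Bridge: $3,217,631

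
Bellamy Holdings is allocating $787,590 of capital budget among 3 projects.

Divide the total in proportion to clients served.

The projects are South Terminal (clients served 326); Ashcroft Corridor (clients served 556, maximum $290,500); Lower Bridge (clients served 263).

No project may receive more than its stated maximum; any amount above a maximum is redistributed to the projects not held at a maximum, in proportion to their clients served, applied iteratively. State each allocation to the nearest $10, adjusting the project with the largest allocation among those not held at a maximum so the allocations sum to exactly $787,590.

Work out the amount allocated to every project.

Combined clients served = 1,145.
Unconstrained shares: South Terminal 224,239.60; Ashcroft Corridor 382,445.45; Lower Bridge 180,904.95.
Held at cap: Ashcroft Corridor ($290,500); remaining pool $497,090 reallocated over remaining clients served 589.
Shares after redistribution: South Terminal 275,129.61 → $275,130; Lower Bridge 221,960.39 → $221,960.

South Terminal: $275,130; Ashcroft Corridor: $290,500; Lower Bridge: $221,960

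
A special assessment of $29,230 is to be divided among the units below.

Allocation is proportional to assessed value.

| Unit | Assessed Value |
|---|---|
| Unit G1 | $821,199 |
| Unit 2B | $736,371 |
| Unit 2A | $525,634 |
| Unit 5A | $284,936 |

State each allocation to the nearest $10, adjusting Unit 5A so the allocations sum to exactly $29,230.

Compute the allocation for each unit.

Unit G1: $10,140; Unit 2B: $9,090; Unit 2A: $6,490; Unit 5A: $3,510

Sum of assessed value: 2,368,140.
Unrounded shares: Unit G1 821,199/2,368,140 × $29,230 = 10,136.08; Unit 2B 736,371/2,368,140 × $29,230 = 9,089.04; Unit 2A 525,634/2,368,140 × $29,230 = 6,487.91; Unit 5A 284,936/2,368,140 × $29,230 = 3,516.97.
At nearest $10: Unit G1 $10,140; Unit 2B $9,090; Unit 2A $6,490; Unit 5A $3,520. Sum = $29,240.
Difference $29,230 − $29,240 = −$10 applied to Unit 5A: Unit 5A becomes $3,510.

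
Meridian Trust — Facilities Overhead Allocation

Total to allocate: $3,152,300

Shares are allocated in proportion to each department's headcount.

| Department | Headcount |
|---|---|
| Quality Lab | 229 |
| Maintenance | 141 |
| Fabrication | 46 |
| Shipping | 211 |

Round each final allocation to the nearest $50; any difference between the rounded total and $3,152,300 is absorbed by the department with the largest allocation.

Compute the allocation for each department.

Sum of headcount: 627.
Pro-rata amounts: Quality Lab 229/627 × $3,152,300 = 1,151,318.50; Maintenance 141/627 × $3,152,300 = 708,890.43; Fabrication 46/627 × $3,152,300 = 231,269.22; Shipping 211/627 × $3,152,300 = 1,060,821.85.
Rounded to nearest $50: Quality Lab $1,151,300; Maintenance $708,900; Fabrication $231,250; Shipping $1,060,800. Sum = $3,152,250.
Difference $3,152,300 − $3,152,250 = +$50 applied to largest allocation (Quality Lab): Quality Lab becomes $1,151,350.

Quality Lab: $1,151,350 | Maintenance: $708,900 | Fabrication: $231,250 | Shipping: $1,060,800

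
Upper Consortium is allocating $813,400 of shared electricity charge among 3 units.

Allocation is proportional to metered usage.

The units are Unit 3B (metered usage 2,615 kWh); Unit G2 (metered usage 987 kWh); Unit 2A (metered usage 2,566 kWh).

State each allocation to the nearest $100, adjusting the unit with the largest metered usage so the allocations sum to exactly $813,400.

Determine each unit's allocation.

Unit 3B: $344,800 | Unit G2: $130,200 | Unit 2A: $338,400

Total metered usage = 6,168.
Unrounded shares: Unit 3B 2,615/6,168 × $813,400 = 344,851.01; Unit G2 987/6,168 × $813,400 = 130,159.82; Unit 2A 2,566/6,168 × $813,400 = 338,389.17.
At nearest $100: Unit 3B $344,900; Unit G2 $130,200; Unit 2A $338,400. Sum = $813,500.
Difference $813,400 − $813,500 = −$100 applied to largest metered usage (Unit 3B): Unit 3B becomes $344,800.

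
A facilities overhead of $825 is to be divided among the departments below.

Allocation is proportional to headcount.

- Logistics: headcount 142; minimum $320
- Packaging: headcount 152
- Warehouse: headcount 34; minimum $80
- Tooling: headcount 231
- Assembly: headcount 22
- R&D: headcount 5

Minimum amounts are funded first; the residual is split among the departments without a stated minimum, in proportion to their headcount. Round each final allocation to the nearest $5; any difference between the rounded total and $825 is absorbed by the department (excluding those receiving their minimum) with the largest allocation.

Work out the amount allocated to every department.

Logistics: $320; Packaging: $160; Warehouse: $80; Tooling: $235; Assembly: $25; R&D: $5

Minimums first: Logistics $320; Warehouse $80. Residual $425.
Residual split over remaining headcount 410: Packaging 157.56 → $160; Tooling 239.45 → $240; Assembly 22.80 → $25; R&D 5.18 → $5.
Rounding difference −$5 applied to Tooling → $235.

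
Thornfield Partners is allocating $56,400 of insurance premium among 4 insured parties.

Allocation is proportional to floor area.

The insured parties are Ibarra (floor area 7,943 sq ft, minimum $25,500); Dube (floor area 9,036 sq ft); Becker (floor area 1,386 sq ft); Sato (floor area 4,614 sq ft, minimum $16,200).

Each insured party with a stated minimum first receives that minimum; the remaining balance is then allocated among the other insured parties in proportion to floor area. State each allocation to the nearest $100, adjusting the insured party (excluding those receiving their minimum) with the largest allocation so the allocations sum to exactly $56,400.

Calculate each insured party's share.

Ibarra: $25,500 · Dube: $12,700 · Becker: $2,000 · Sato: $16,200

Minimums first: Ibarra $25,500; Sato $16,200. Balance $14,700.
Balance split over remaining floor area 10,422: Dube 12,745.08 → $12,700; Becker 1,954.92 → $2,000.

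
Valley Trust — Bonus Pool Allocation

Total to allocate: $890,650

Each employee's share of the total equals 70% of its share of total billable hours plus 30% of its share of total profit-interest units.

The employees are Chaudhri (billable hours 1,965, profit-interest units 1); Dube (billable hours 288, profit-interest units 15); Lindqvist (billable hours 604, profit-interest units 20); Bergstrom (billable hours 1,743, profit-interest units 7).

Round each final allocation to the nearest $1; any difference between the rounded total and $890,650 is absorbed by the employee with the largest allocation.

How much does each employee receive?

Totals — billable hours 4,600, profit-interest units 43.
Combined weights (70% billable hours + 30% profit-interest units): Chaudhri 0.3060; Dube 0.1485; Lindqvist 0.2314; Bergstrom 0.3141.
Pro-rata amounts: Chaudhri 272,537.55; Dube 132,241.26; Lindqvist 206,139.10; Bergstrom 279,732.09.
At nearest $1: Chaudhri $272,538; Dube $132,241; Lindqvist $206,139; Bergstrom $279,732. Sum = $890,650.
No rounding difference to absorb.

Chaudhri: $272,538; Dube: $132,241; Lindqvist: $206,139; Bergstrom: $279,732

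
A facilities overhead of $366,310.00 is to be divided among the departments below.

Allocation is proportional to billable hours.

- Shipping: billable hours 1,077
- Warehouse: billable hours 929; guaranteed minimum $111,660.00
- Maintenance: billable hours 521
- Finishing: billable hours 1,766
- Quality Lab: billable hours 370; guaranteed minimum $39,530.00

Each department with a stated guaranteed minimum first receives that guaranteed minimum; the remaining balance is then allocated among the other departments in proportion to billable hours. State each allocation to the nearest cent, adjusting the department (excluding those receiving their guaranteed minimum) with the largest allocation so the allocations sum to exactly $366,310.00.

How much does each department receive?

Minimums first: Warehouse $111,660.00; Quality Lab $39,530.00. Residual $215,120.00.
Residual split over remaining billable hours 3,364: Shipping 68,871.6528 → $68,871.65; Maintenance 33,316.7420 → $33,316.74; Finishing 112,931.6052 → $112,931.61.

Shipping: $68,871.65 | Warehouse: $111,660.00 | Maintenance: $33,316.74 | Finishing: $112,931.61 | Quality Lab: $39,530.00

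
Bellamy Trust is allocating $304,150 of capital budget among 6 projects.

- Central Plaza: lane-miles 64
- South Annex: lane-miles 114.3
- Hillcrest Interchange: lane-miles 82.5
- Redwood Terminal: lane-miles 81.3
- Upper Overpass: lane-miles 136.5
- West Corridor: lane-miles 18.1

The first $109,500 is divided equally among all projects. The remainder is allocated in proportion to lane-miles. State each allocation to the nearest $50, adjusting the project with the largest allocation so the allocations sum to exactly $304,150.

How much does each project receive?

Equal tier: $109,500 ÷ 6 = $18,250 apiece.
Remainder $194,650 by lane-miles (total 496.7): Central Plaza 25,080.73 → $25,100; South Annex 44,792.62 → $44,800; Hillcrest Interchange 32,330.63 → $32,350; Redwood Terminal 31,860.37 → $31,850; Upper Overpass 53,492.50 → $53,500; West Corridor 7,093.14 → $7,100.
Rounding difference −$50 on remainder applied to Upper Overpass.
Totals: Central Plaza $18,250 + $25,100 = $43,350; South Annex $18,250 + $44,800 = $63,050; Hillcrest Interchange $18,250 + $32,350 = $50,600; Redwood Terminal $18,250 + $31,850 = $50,100; Upper Overpass $18,250 + $53,450 = $71,700; West Corridor $18,250 + $7,100 = $25,350.

Central Plaza: $43,350 | South Annex: $63,050 | Hillcrest Interchange: $50,600 | Redwood Terminal: $50,100 | Upper Overpass: $71,700 | West Corridor: $25,350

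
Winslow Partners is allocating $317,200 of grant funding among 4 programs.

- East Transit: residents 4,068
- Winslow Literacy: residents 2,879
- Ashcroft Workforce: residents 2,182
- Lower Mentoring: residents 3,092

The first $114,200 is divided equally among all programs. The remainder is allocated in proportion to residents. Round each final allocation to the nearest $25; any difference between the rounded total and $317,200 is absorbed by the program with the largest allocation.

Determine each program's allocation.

East Transit: $96,125 | Winslow Literacy: $76,375 | Ashcroft Workforce: $64,800 | Lower Mentoring: $79,900

$114,200 shared equally gives $28,550 per program.
Remainder $203,000 by residents (total 12,221): East Transit 67,572.54 → $67,575; Winslow Literacy 47,822.35 → $47,825; Ashcroft Workforce 36,244.66 → $36,250; Lower Mentoring 51,360.45 → $51,350.
Totals: East Transit $28,550 + $67,575 = $96,125; Winslow Literacy $28,550 + $47,825 = $76,375; Ashcroft Workforce $28,550 + $36,250 = $64,800; Lower Mentoring $28,550 + $51,350 = $79,900.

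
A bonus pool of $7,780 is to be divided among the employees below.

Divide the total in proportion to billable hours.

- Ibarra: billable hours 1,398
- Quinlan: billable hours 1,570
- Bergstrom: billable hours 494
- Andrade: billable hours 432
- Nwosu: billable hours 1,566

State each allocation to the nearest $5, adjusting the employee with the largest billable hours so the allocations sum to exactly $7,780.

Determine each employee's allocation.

Sum of billable hours: 5,460.
Pro-rata amounts: Ibarra 1,398/5,460 × $7,780 = 1,992.02; Quinlan 1,570/5,460 × $7,780 = 2,237.11; Bergstrom 494/5,460 × $7,780 = 703.90; Andrade 432/5,460 × $7,780 = 615.56; Nwosu 1,566/5,460 × $7,780 = 2,231.41.
After rounding ($5): Ibarra $1,990; Quinlan $2,235; Bergstrom $705; Andrade $615; Nwosu $2,230. Sum = $7,775.
Difference $7,780 − $7,775 = +$5 applied to largest billable hours (Quinlan): Quinlan becomes $2,240.

Ibarra: $1,990 · Quinlan: $2,240 · Bergstrom: $705 · Andrade: $615 · Nwosu: $2,230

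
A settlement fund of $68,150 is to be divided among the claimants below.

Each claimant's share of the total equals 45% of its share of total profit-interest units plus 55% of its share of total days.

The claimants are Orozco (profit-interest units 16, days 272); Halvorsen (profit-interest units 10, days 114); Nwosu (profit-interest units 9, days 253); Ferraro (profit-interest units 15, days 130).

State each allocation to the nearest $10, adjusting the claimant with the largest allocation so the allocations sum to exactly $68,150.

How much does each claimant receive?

Totals — profit-interest units 50, days 769.
Blended shares (45% profit-interest units + 55% days): Orozco 0.3385; Halvorsen 0.1715; Nwosu 0.2619; Ferraro 0.2280.
Proportional shares: Orozco 23,071.39; Halvorsen 11,690.07; Nwosu 17,851.84; Ferraro 15,536.69.
After rounding ($10): Orozco $23,070; Halvorsen $11,690; Nwosu $17,850; Ferraro $15,540. Sum = $68,150.
Rounded total matches; no reconciliation needed.

Orozco: $23,070; Halvorsen: $11,690; Nwosu: $17,850; Ferraro: $15,540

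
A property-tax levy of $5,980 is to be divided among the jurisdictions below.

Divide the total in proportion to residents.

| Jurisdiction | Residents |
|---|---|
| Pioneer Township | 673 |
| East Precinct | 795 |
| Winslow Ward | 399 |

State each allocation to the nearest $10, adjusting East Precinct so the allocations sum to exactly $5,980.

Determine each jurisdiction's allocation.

Pioneer Township: $2,160 · East Precinct: $2,540 · Winslow Ward: $1,280

Sum of residents: 1,867.
Unrounded shares: Pioneer Township 673/1,867 × $5,980 = 2,155.62; East Precinct 795/1,867 × $5,980 = 2,546.38; Winslow Ward 399/1,867 × $5,980 = 1,278.00.
At nearest $10: Pioneer Township $2,160; East Precinct $2,550; Winslow Ward $1,280. Sum = $5,990.
Difference $5,980 − $5,990 = −$10 applied to East Precinct: East Precinct becomes $2,540.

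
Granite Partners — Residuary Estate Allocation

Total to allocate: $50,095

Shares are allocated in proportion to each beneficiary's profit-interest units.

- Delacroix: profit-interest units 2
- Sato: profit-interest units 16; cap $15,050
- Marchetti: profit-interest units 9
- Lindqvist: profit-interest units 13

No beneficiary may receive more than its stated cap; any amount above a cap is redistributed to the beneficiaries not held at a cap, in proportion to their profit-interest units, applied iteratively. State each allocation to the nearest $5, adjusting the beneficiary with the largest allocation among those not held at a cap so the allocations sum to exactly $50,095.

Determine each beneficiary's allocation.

Delacroix: $2,920 · Sato: $15,050 · Marchetti: $13,140 · Lindqvist: $18,985

Profit-interest units total: 40.
Unconstrained shares: Delacroix 2,504.75; Sato 20,038.00; Marchetti 11,271.38; Lindqvist 16,280.88.
Held at cap: Sato ($15,050); remaining pool $35,045 reallocated over remaining profit-interest units 24.
Redistributed shares: Delacroix 2,920.42 → $2,920; Marchetti 13,141.88 → $13,140; Lindqvist 18,982.71 → $18,985.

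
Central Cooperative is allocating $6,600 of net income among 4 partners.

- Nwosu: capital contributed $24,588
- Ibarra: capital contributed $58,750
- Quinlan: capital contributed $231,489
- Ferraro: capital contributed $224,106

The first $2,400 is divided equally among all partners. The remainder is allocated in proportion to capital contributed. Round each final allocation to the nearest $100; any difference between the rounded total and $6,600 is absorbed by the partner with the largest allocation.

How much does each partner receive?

Nwosu: $800; Ibarra: $1,100; Quinlan: $2,400; Ferraro: $2,300

Equal tier: $2,400 ÷ 4 = $600 apiece.
Remainder $4,200 by capital contributed (total 538,933): Nwosu 191.62 → $200; Ibarra 457.85 → $500; Quinlan 1,804.03 → $1,800; Ferraro 1,746.50 → $1,700.
Totals: Nwosu $600 + $200 = $800; Ibarra $600 + $500 = $1,100; Quinlan $600 + $1,800 = $2,400; Ferraro $600 + $1,700 = $2,300.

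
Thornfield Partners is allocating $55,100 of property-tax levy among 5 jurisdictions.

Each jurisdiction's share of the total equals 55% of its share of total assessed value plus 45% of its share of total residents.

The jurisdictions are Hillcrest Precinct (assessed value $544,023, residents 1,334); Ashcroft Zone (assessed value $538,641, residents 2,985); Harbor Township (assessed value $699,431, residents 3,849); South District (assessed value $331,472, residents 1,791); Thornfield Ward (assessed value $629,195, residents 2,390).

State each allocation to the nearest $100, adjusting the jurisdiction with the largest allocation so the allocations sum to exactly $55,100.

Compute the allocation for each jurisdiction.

Totals — assessed value 2,742,762, residents 12,349.
Composite weights (55% assessed value + 45% residents): Hillcrest Precinct 0.1577; Ashcroft Zone 0.2168; Harbor Township 0.2805; South District 0.1317; Thornfield Ward 0.2133.
Pro-rata amounts: Hillcrest Precinct 8,689.43; Ashcroft Zone 11,944.93; Harbor Township 15,456.30; South District 7,258.53; Thornfield Ward 11,750.80.
After rounding ($100): Hillcrest Precinct $8,700; Ashcroft Zone $11,900; Harbor Township $15,500; South District $7,300; Thornfield Ward $11,800. Sum = $55,200.
Difference $55,100 − $55,200 = −$100 applied to largest allocation (Harbor Township): Harbor Township becomes $15,400.

Hillcrest Precinct: $8,700 · Ashcroft Zone: $11,900 · Harbor Township: $15,400 · South District: $7,300 · Thornfield Ward: $11,800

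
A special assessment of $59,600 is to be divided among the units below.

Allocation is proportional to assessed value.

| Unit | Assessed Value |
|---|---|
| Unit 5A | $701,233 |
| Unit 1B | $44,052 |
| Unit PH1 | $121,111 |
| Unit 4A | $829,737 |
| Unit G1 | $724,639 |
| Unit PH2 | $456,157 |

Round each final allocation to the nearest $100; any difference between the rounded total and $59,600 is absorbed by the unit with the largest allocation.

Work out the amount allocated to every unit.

Assessed value total: 2,876,929.
Unrounded shares: Unit 5A 701,233/2,876,929 × $59,600 = 14,527.12; Unit 1B 44,052/2,876,929 × $59,600 = 912.60; Unit PH1 121,111/2,876,929 × $59,600 = 2,509.00; Unit 4A 829,737/2,876,929 × $59,600 = 17,189.28; Unit G1 724,639/2,876,929 × $59,600 = 15,012.01; Unit PH2 456,157/2,876,929 × $59,600 = 9,449.99.
Rounded to nearest $100: Unit 5A $14,500; Unit 1B $900; Unit PH1 $2,500; Unit 4A $17,200; Unit G1 $15,000; Unit PH2 $9,400. Sum = $59,500.
Difference $59,600 − $59,500 = +$100 applied to largest allocation (Unit 4A): Unit 4A becomes $17,300.

Unit 5A: $14,500; Unit 1B: $900; Unit PH1: $2,500; Unit 4A: $17,300; Unit G1: $15,000; Unit PH2: $9,400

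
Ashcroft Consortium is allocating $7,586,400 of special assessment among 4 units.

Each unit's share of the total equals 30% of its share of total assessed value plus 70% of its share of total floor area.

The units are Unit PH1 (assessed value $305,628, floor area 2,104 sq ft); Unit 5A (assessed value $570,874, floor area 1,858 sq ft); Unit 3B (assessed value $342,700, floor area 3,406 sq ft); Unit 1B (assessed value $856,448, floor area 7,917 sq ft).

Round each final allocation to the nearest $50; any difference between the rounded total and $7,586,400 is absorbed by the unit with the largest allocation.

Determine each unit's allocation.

Totals — assessed value 2,075,650, floor area 15,285.
Blended shares (30% assessed value + 70% floor area): Unit PH1 0.1405; Unit 5A 0.1676; Unit 3B 0.2055; Unit 1B 0.4864.
Unrounded shares: Unit PH1 1,066,111.09; Unit 5A 1,271,481.48; Unit 3B 1,559,114.91; Unit 1B 3,689,692.52.
At nearest $50: Unit PH1 $1,066,100; Unit 5A $1,271,500; Unit 3B $1,559,100; Unit 1B $3,689,700. Sum = $7,586,400.
No rounding difference to absorb.

Unit PH1: $1,066,100; Unit 5A: $1,271,500; Unit 3B: $1,559,100; Unit 1B: $3,689,700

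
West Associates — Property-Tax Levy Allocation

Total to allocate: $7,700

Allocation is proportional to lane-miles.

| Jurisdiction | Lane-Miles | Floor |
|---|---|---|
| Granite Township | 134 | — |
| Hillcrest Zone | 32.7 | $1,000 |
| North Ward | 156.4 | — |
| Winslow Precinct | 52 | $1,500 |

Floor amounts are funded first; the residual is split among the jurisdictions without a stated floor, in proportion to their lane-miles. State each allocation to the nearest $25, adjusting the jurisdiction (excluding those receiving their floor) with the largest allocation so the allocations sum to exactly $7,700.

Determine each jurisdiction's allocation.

Granite Township: $2,400 | Hillcrest Zone: $1,000 | North Ward: $2,800 | Winslow Precinct: $1,500

Guaranteed amounts: Hillcrest Zone $1,000; Winslow Precinct $1,500. Balance $5,200.
Balance split over remaining lane-miles 290.4: Granite Township 2,399.45 → $2,400; North Ward 2,800.55 → $2,800.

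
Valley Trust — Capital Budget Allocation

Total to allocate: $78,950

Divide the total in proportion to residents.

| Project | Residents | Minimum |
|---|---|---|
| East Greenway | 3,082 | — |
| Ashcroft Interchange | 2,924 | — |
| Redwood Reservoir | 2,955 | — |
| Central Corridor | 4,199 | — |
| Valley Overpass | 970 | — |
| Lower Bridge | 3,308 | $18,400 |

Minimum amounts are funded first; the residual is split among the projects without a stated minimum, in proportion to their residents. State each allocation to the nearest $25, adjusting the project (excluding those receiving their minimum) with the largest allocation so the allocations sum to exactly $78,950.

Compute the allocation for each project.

East Greenway: $13,200; Ashcroft Interchange: $12,525; Redwood Reservoir: $12,675; Central Corridor: $18,000; Valley Overpass: $4,150; Lower Bridge: $18,400

Fund the minimums — Lower Bridge $18,400. Residual $60,550.
Residual split over remaining residents 14,130: East Greenway 13,207.01 → $13,200; Ashcroft Interchange 12,529.95 → $12,525; Redwood Reservoir 12,662.79 → $12,675; Central Corridor 17,993.59 → $18,000; Valley Overpass 4,156.65 → $4,150.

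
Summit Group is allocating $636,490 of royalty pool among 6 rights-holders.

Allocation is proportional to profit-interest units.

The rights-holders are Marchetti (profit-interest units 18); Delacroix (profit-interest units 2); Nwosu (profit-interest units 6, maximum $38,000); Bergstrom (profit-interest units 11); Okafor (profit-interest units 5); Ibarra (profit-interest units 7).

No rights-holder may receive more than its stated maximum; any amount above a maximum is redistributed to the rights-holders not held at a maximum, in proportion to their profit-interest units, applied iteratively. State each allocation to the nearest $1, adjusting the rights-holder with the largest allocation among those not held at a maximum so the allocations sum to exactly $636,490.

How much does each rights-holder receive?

Marchetti: $250,530 | Delacroix: $27,837 | Nwosu: $38,000 | Bergstrom: $153,102 | Okafor: $69,592 | Ibarra: $97,429

Profit-interest units total: 49.
Pro-rata shares before constraints: Marchetti 233,812.65; Delacroix 25,979.18; Nwosu 77,937.55; Bergstrom 142,885.51; Okafor 64,947.96; Ibarra 90,927.14.
Capped: Nwosu ($38,000); remaining pool $598,490 reallocated over remaining profit-interest units 43.
Redistributed shares: Marchetti 250,530.70 → $250,531; Delacroix 27,836.74 → $27,837; Bergstrom 153,102.09 → $153,102; Okafor 69,591.86 → $69,592; Ibarra 97,428.60 → $97,429.
Rounding difference −$1 applied to Marchetti → $250,530.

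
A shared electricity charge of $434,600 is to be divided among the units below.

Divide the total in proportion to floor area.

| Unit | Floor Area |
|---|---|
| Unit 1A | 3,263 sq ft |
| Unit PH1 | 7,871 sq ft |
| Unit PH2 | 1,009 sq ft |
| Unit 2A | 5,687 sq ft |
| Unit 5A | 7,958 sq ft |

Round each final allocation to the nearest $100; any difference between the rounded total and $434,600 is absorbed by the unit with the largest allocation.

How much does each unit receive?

Unit 1A: $55,000; Unit PH1: $132,600; Unit PH2: $17,000; Unit 2A: $95,800; Unit 5A: $134,200

Combined floor area = 25,788.
Raw shares: Unit 1A 3,263/25,788 × $434,600 = 54,990.69; Unit PH1 7,871/25,788 × $434,600 = 132,648.39; Unit PH2 1,009/25,788 × $434,600 = 17,004.47; Unit 2A 5,687/25,788 × $434,600 = 95,841.87; Unit 5A 7,958/25,788 × $434,600 = 134,114.58.
At nearest $100: Unit 1A $55,000; Unit PH1 $132,600; Unit PH2 $17,000; Unit 2A $95,800; Unit 5A $134,100. Sum = $434,500.
Difference $434,600 − $434,500 = +$100 applied to largest allocation (Unit 5A): Unit 5A becomes $134,200.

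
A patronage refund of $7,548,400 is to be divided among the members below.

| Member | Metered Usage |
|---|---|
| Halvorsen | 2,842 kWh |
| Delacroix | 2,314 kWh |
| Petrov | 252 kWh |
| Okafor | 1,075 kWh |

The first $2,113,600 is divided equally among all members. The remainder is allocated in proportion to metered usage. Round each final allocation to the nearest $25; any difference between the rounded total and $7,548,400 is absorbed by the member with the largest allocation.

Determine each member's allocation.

$2,113,600 shared equally gives $528,400 per member.
Remainder $5,434,800 by metered usage (total 6,483): Halvorsen 2,382,492.92 → $2,382,500; Delacroix 1,939,862.29 → $1,939,850; Petrov 211,255.53 → $211,250; Okafor 901,189.26 → $901,200.
Totals: Halvorsen $528,400 + $2,382,500 = $2,910,900; Delacroix $528,400 + $1,939,850 = $2,468,250; Petrov $528,400 + $211,250 = $739,650; Okafor $528,400 + $901,200 = $1,429,600.

Halvorsen: $2,910,900; Delacroix: $2,468,250; Petrov: $739,650; Okafor: $1,429,600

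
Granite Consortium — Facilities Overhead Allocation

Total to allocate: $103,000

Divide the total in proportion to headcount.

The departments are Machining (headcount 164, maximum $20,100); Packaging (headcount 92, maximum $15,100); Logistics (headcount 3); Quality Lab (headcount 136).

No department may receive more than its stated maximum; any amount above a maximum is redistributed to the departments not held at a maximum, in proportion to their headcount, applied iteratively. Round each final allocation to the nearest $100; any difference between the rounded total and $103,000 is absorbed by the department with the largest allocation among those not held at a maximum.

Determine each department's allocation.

Machining: $20,100 | Packaging: $15,100 | Logistics: $1,500 | Quality Lab: $66,300

Combined headcount = 395.
Proportional shares (ignoring caps): Machining 42,764.56; Packaging 23,989.87; Logistics 782.28; Quality Lab 35,463.29.
Capped: Machining ($20,100), Packaging ($15,100); remaining pool $67,800 reallocated over remaining headcount 139.
Remaining shares: Logistics 1,463.31 → $1,500; Quality Lab 66,336.69 → $66,300.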